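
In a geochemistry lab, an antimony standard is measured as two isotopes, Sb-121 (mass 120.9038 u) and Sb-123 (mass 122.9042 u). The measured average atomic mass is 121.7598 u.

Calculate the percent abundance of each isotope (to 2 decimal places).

With x = fraction of Sb-121 (so Sb-123 is 1 − x):
120.9038·x + 122.9042·(1 − x) = 121.7598
(120.9038 − 122.9042)·x = 121.7598 − 122.9042
x = -1.1444 / -2.0004 = 0.57209 → 57.21% Sb-121, 42.79% Sb-123.

Sb-121: 57.21%, Sb-123: 42.79%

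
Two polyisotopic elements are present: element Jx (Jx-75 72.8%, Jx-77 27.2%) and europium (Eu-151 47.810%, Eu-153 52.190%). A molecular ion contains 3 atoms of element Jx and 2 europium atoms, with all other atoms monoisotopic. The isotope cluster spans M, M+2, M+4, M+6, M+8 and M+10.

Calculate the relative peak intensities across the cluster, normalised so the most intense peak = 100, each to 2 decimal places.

Element Jx pattern (n=3): 0.38582835 : 0.43246694 : 0.16158106 : 0.02012365
Europium pattern (n=2): 0.22857961 : 0.49904078 : 0.27237961
Convolve the two distributions (both contribute in 2-u steps):
  M: 0.38582835×0.22857961 = 0.088192
  M+2: 0.38582835×0.49904078 + 0.43246694×0.22857961 = 0.291397
  M+4: 0.38582835×0.27237961 + 0.43246694×0.49904078 + 0.16158106×0.22857961 = 0.357845
  M+6: 0.43246694×0.27237961 + 0.16158106×0.49904078 + 0.02012365×0.22857961 = 0.203031
  M+8: 0.16158106×0.27237961 + 0.02012365×0.49904078 = 0.054054
  M+10: 0.02012365×0.27237961 = 0.005481
Scale to base peak (0.357845) = 100: 24.65 : 81.43 : 100.00 : 56.74 : 15.11 : 1.53

24.65 : 81.43 : 100.00 : 56.74 : 15.11 : 1.53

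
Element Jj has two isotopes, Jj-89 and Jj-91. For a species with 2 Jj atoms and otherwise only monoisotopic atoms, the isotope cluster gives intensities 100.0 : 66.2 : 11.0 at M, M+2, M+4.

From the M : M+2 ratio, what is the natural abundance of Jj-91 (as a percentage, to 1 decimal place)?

If p is the fraction of Jj that is Jj-89, then I(M+2)/I(M) = [C(2,1)·p^1·(1−p)] / p^2 = 2·(1−p)/p = 66.2/100.0 = 0.6620
(1−p)/p = 0.6620/2 = 0.3310  ⇒  p = 1/(1 + 0.3310) = 0.7513
Jj-89: 75.1%, Jj-91: 24.9%.

24.9%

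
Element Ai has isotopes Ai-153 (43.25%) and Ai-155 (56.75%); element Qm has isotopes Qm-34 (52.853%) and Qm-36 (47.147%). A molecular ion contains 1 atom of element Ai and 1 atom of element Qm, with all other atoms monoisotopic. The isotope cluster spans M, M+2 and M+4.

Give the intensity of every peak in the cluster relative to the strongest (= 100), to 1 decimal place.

Element Ai pattern (n=1): 0.4325 : 0.5675
Element Qm pattern (n=1): 0.52853 : 0.47147
Convolve the two distributions (both contribute in 2-u steps):
  M: 0.4325×0.52853 = 0.228589
  M+2: 0.4325×0.47147 + 0.5675×0.52853 = 0.503852
  M+4: 0.5675×0.47147 = 0.267559
Scale to base peak (0.503852) = 100: 45.4 : 100.0 : 53.1

45.4 : 100.0 : 53.1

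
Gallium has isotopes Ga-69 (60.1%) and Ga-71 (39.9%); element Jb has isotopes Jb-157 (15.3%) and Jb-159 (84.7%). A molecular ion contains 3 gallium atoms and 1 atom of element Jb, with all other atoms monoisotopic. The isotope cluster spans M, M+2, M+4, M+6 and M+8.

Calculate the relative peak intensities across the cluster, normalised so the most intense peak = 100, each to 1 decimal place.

Gallium pattern (n=3): 0.2170818 : 0.4323576 : 0.2870394 : 0.0635212
Element Jb pattern (n=1): 0.1530 : 0.8470
Convolve the two distributions (both contribute in 2-u steps):
  M: 0.2170818×0.1530 = 0.033214
  M+2: 0.2170818×0.8470 + 0.4323576×0.1530 = 0.250019
  M+4: 0.4323576×0.8470 + 0.2870394×0.1530 = 0.410124
  M+6: 0.2870394×0.8470 + 0.0635212×0.1530 = 0.252841
  M+8: 0.0635212×0.8470 = 0.053802
Scale to base peak (0.410124) = 100: 8.1 : 61.0 : 100.0 : 61.6 : 13.1

8.1 : 61.0 : 100.0 : 61.6 : 13.1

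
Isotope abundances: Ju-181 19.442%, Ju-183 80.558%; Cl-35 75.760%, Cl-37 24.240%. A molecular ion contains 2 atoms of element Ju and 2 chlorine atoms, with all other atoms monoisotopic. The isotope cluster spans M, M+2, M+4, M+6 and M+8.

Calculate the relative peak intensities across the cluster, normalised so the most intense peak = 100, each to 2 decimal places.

Element Ju pattern (n=2): 0.03779914 : 0.31324173 : 0.64895914
Chlorine pattern (n=2): 0.57395776 : 0.36728448 : 0.05875776
Convolve the two distributions (both contribute in 2-u steps):
  M: 0.03779914×0.57395776 = 0.021695
  M+2: 0.03779914×0.36728448 + 0.31324173×0.57395776 = 0.193671
  M+4: 0.03779914×0.05875776 + 0.31324173×0.36728448 + 0.64895914×0.57395776 = 0.489745
  M+6: 0.31324173×0.05875776 + 0.64895914×0.36728448 = 0.256758
  M+8: 0.64895914×0.05875776 = 0.038131
Scale to base peak (0.489745) = 100: 4.43 : 39.55 : 100.00 : 52.43 : 7.79

4.43 : 39.55 : 100.00 : 52.43 : 7.79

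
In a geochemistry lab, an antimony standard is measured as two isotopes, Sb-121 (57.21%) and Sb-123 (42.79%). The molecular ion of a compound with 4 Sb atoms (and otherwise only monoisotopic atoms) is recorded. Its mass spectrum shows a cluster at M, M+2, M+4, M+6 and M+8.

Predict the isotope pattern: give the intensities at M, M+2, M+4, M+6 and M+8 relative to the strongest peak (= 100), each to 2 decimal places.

29.79 : 89.13 : 100.00 : 49.86 : 9.32

Expanding (0.5721 + 0.4279)^4:
P(M) = 0.5721^4 = 0.107124
P(M+2) = 4 × 0.5721^3 × 0.4279^1 = 0.320493
P(M+4) = 6 × 0.5721^2 × 0.4279^2 = 0.359567
P(M+6) = 4 × 0.5721^1 × 0.4279^3 = 0.179291
P(M+8) = 0.4279^4 = 0.033525
The M+4 peak is largest (0.359567); scaling to 100 gives 29.79 : 89.13 : 100.00 : 49.86 : 9.32.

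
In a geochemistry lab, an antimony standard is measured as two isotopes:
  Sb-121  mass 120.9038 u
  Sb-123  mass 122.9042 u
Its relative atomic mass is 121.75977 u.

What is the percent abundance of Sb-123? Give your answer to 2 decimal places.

42.79%

Writing the weighted mean with unknown fraction x of Sb-121:
120.9038·x + 122.9042·(1 − x) = 121.75977
(120.9038 − 122.9042)·x = 121.75977 − 122.9042
x = -1.14443 / -2.0004 = 0.57210 → 57.21% Sb-121, 42.79% Sb-123.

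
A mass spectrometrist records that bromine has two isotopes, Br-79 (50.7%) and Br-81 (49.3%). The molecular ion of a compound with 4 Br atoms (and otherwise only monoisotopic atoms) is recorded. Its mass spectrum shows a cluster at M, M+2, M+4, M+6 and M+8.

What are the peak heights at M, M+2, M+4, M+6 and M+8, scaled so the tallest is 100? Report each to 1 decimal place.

17.6 : 68.6 : 100.0 : 64.8 : 15.8

Expanding (0.507 + 0.493)^4:
P(M) = 0.507^4 = 0.066074
P(M+2) = 4 × 0.507^3 × 0.493^1 = 0.256999
P(M+4) = 6 × 0.507^2 × 0.493^2 = 0.374853
P(M+6) = 4 × 0.507^1 × 0.493^3 = 0.243001
P(M+8) = 0.493^4 = 0.059073
The M+4 peak is largest (0.374853); scaling to 100 gives 17.6 : 68.6 : 100.0 : 64.8 : 15.8.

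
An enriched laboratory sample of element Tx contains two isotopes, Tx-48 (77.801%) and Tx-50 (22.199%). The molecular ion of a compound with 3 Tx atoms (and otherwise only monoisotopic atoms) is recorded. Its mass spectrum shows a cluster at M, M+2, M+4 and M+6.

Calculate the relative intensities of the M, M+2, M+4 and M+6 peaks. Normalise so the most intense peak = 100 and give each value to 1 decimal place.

Each Tx atom is independently Tx-48 (p = 0.77801) or Tx-50 (q = 0.22199); the cluster is the binomial expansion (p + q)^3.
P(M) = 0.77801^3 = 0.470929
P(M+2) = 3 × 0.77801^2 × 0.22199^1 = 0.403111
P(M+4) = 3 × 0.77801^1 × 0.22199^2 = 0.115020
P(M+6) = 0.22199^3 = 0.010940
The M peak is largest (0.470929); scaling to 100 gives 100.0 : 85.6 : 24.4 : 2.3.

100.0 : 85.6 : 24.4 : 2.3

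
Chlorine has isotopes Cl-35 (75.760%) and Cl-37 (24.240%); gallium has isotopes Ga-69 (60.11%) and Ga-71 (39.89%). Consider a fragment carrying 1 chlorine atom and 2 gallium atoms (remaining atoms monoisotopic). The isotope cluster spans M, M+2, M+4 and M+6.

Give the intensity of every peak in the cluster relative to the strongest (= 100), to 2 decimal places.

60.71 : 100.00 : 52.52 : 8.55

Chlorine pattern (n=1): 0.7576 : 0.2424
Gallium pattern (n=2): 0.36132121 : 0.47955758 : 0.15912121
Convolve the two distributions (both contribute in 2-u steps):
  M: 0.7576×0.36132121 = 0.273737
  M+2: 0.7576×0.47955758 + 0.2424×0.36132121 = 0.450897
  M+4: 0.7576×0.15912121 + 0.2424×0.47955758 = 0.236795
  M+6: 0.2424×0.15912121 = 0.038571
Scale to base peak (0.450897) = 100: 60.71 : 100.00 : 52.52 : 8.55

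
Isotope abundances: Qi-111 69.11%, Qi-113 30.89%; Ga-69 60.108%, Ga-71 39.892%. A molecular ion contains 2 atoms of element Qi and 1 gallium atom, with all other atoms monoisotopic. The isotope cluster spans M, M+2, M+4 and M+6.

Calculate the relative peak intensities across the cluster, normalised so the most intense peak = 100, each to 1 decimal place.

64.2 : 100.0 : 50.9 : 8.5

Element Qi pattern (n=2): 0.47761921 : 0.42696158 : 0.09541921
Gallium pattern (n=1): 0.60108 : 0.39892
Convolve the two distributions (both contribute in 2-u steps):
  M: 0.47761921×0.60108 = 0.287087
  M+2: 0.47761921×0.39892 + 0.42696158×0.60108 = 0.447170
  M+4: 0.42696158×0.39892 + 0.09541921×0.60108 = 0.227678
  M+6: 0.09541921×0.39892 = 0.038065
Scale to base peak (0.447170) = 100: 64.2 : 100.0 : 50.9 : 8.5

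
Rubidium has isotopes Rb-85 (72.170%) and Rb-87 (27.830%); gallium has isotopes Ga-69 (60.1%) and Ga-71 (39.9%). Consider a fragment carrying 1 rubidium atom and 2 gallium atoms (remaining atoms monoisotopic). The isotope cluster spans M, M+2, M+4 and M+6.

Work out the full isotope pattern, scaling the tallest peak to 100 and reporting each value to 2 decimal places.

58.36 : 100.00 : 55.61 : 9.92

Rubidium pattern (n=1): 0.7217 : 0.2783
Gallium pattern (n=2): 0.361201 : 0.479598 : 0.159201
Convolve the two distributions (both contribute in 2-u steps):
  M: 0.7217×0.361201 = 0.260679
  M+2: 0.7217×0.479598 + 0.2783×0.361201 = 0.446648
  M+4: 0.7217×0.159201 + 0.2783×0.479598 = 0.248367
  M+6: 0.2783×0.159201 = 0.044306
Scale to base peak (0.446648) = 100: 58.36 : 100.00 : 55.61 : 9.92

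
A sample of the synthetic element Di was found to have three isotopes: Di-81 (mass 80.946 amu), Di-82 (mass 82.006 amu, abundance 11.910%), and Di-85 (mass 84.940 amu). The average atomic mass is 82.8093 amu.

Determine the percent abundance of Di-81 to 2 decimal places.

44.60%

The remaining 88.090% is split between Di-81 (fraction x) and Di-85 (fraction 0.88090 − x).
Substituting: 80.946x + 84.940(0.88090 − x) = 73.0423854
(80.946 − 84.940)x = -1.7812606  ⇒  x = 0.44598, y = 0.43492
Di-81: 44.60%, Di-85: 43.49%.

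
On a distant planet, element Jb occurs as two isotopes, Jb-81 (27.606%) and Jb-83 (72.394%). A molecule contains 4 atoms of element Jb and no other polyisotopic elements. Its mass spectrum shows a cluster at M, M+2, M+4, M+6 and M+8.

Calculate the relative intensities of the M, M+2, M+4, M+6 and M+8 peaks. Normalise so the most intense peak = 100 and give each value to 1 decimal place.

1.4 : 14.5 : 57.2 : 100.0 : 65.6

The 4 Jb atoms are independent, so intensities follow the terms of (0.27606 + 0.72394)^4.
P(M) = 0.27606^4 = 0.005808
P(M+2) = 4 × 0.27606^3 × 0.72394^1 = 0.060922
P(M+4) = 6 × 0.27606^2 × 0.72394^2 = 0.239642
P(M+6) = 4 × 0.27606^1 × 0.72394^3 = 0.418959
P(M+8) = 0.72394^4 = 0.274669
The M+6 peak is largest (0.418959); scaling to 100 gives 1.4 : 14.5 : 57.2 : 100.0 : 65.6.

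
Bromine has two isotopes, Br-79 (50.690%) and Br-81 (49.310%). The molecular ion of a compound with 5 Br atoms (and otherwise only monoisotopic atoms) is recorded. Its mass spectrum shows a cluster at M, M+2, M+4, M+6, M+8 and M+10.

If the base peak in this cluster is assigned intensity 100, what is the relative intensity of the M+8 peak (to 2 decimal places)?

47.31

Term probabilities: M 0.0335, M+2 0.1628, M+4 0.3167, M+6 0.3081, M+8 0.1498, M+10 0.0292. Base peak = M+4.
P(M+4) = C(5,2) × 0.50690^3 × 0.49310^2 = 10 × 0.13024674 × 0.24314761 = 0.316692 (base)
P(M+8) = C(5,4) × 0.50690^1 × 0.49310^4 = 5 × 0.5069 × 0.05912076 = 0.149842
Relative intensity = 0.149842 / 0.316692 × 100 = 47.31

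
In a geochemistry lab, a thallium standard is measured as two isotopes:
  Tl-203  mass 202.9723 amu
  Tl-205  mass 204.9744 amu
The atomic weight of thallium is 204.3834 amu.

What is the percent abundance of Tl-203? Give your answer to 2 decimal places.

29.52%

With x = fraction of Tl-203 (so Tl-205 is 1 − x):
202.9723·x + 204.9744·(1 − x) = 204.3834
(202.9723 − 204.9744)·x = 204.3834 − 204.9744
x = -0.5910 / -2.0021 = 0.29519 → 29.52% Tl-203, 70.48% Tl-205.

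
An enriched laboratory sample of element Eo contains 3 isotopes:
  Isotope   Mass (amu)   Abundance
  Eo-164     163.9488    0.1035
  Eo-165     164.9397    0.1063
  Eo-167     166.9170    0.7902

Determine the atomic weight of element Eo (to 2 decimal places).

166.40 amu

The abundance-weighted mean is 0.1035 × 163.9488 + 0.1063 × 164.9397 + 0.7902 × 166.9170
= 16.96870 + 17.53309 + 131.89781 = 166.39960 amu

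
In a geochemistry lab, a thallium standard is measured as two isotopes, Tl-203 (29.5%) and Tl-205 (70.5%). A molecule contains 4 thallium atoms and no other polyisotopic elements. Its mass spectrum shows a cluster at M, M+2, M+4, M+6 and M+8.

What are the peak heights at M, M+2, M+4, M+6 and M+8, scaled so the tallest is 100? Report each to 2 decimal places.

1.83 : 17.51 : 62.77 : 100.00 : 59.75

Each Tl atom is independently Tl-203 (p = 0.295) or Tl-205 (q = 0.705); the cluster is the binomial expansion (p + q)^4.
P(M) = 0.295^4 = 0.007573
P(M+2) = 4 × 0.295^3 × 0.705^1 = 0.072396
P(M+4) = 6 × 0.295^2 × 0.705^2 = 0.259522
P(M+6) = 4 × 0.295^1 × 0.705^3 = 0.413475
P(M+8) = 0.705^4 = 0.247034
The M+6 peak is largest (0.413475); scaling to 100 gives 1.83 : 17.51 : 62.77 : 100.00 : 59.75.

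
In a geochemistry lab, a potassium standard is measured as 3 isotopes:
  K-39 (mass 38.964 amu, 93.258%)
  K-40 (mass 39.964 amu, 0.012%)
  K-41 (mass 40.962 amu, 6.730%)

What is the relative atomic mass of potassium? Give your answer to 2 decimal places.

39.10 amu

The abundance-weighted mean is 0.93258 × 38.964 + 0.00012 × 39.964 + 0.06730 × 40.962
= 36.3370 + 0.0048 + 2.7567 = 39.0985 amu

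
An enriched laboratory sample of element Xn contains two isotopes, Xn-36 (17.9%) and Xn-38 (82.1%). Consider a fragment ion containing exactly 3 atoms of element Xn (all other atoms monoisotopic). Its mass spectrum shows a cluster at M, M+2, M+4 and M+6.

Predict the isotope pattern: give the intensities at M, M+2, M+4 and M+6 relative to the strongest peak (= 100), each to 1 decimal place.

1.0 : 14.3 : 65.4 : 100.0

Expanding (0.179 + 0.821)^3:
P(M) = 0.179^3 = 0.005735
P(M+2) = 3 × 0.179^2 × 0.821^1 = 0.078917
P(M+4) = 3 × 0.179^1 × 0.821^2 = 0.361960
P(M+6) = 0.821^3 = 0.553388
The M+6 peak is largest (0.553388); scaling to 100 gives 1.0 : 14.3 : 65.4 : 100.0.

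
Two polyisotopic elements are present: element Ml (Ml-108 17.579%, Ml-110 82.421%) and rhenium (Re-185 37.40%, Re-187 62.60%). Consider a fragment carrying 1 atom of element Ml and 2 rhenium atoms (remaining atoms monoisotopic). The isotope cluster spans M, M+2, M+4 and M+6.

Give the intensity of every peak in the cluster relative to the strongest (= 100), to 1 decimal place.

Element Ml pattern (n=1): 0.17579 : 0.82421
Rhenium pattern (n=2): 0.139876 : 0.468248 : 0.391876
Convolve the two distributions (both contribute in 2-u steps):
  M: 0.17579×0.139876 = 0.024589
  M+2: 0.17579×0.468248 + 0.82421×0.139876 = 0.197601
  M+4: 0.17579×0.391876 + 0.82421×0.468248 = 0.454823
  M+6: 0.82421×0.391876 = 0.322988
Scale to base peak (0.454823) = 100: 5.4 : 43.4 : 100.0 : 71.0

5.4 : 43.4 : 100.0 : 71.0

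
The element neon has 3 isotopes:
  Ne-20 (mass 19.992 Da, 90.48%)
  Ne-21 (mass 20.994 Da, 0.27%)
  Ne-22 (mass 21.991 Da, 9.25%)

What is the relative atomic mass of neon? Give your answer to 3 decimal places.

20.180 Da

Weight each isotope mass by its fractional abundance: 0.9048 × 19.992 + 0.0027 × 20.994 + 0.0925 × 21.991
= 18.0888 + 0.0567 + 2.0342 = 20.1797 Da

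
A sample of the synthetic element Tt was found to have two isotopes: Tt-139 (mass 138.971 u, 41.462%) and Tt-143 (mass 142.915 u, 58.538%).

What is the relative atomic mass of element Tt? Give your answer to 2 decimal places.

The abundance-weighted mean is 0.41462 × 138.971 + 0.58538 × 142.915
= 57.6202 + 83.6596 = 141.2798 u

141.28 u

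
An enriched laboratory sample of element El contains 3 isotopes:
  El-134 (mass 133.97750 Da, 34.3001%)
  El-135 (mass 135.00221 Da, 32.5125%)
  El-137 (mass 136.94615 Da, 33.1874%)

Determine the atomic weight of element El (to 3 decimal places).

Ar = Σ fᵢ·mᵢ = 0.343001 × 133.97750 + 0.325125 × 135.00221 + 0.331874 × 136.94615
= 45.954416 + 43.892594 + 45.448867 = 135.295877 Da

135.296 Da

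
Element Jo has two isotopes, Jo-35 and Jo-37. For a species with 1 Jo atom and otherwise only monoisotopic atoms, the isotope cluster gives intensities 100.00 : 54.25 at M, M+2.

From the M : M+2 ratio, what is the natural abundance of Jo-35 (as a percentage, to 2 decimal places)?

64.83%

Write p for the Jo-35 fraction. I(M+2)/I(M) = [C(1,1)·p^0·(1−p)] / p^1 = 1·(1−p)/p = 54.25/100.00 = 0.5425
(1−p)/p = 0.5425/1 = 0.5425  ⇒  p = 1/(1 + 0.5425) = 0.6483
Jo-35: 64.83%, Jo-37: 35.17%.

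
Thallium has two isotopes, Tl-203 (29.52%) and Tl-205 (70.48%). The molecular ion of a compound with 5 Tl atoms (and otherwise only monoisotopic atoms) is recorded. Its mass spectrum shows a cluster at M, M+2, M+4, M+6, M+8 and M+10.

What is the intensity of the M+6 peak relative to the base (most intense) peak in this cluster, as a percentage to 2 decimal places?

(0.2952 + 0.7048)^5 gives M 0.0022, M+2 0.0268, M+4 0.1278, M+6 0.3051, M+8 0.3642, M+10 0.1739; the largest is M+8.
P(M+8) = C(5,4) × 0.2952^1 × 0.7048^4 = 5 × 0.2952 × 0.24675365 = 0.364208 (base)
P(M+6) = C(5,3) × 0.2952^2 × 0.7048^3 = 10 × 0.08714304 × 0.35010449 = 0.305092
Relative intensity = 0.305092 / 0.364208 × 100 = 83.77

83.77%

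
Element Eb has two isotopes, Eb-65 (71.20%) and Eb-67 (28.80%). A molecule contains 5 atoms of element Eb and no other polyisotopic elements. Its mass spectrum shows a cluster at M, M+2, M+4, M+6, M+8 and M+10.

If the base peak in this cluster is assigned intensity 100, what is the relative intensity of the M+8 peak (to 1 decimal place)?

Binomial terms of (0.7120 + 0.2880)^5: M 0.1830, M+2 0.3701, M+4 0.2994, M+6 0.1211, M+8 0.0245, M+10 0.0020 → M+2 is the base peak.
P(M+2) = C(5,1) × 0.7120^4 × 0.2880^1 = 5 × 0.25699222 × 0.2880 = 0.370069 (base)
P(M+8) = C(5,4) × 0.7120^1 × 0.2880^4 = 5 × 0.7120 × 0.00687971 = 0.024492
Relative intensity = 0.024492 / 0.370069 × 100 = 6.6

6.6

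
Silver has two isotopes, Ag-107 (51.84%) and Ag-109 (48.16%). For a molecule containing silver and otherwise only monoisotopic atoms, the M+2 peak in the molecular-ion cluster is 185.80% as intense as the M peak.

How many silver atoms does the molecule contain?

2

The M+2/M ratio from n Ag atoms is n · q/p = n · 0.4816/0.5184.
n = 1.8580 × 0.5184/0.4816 = 2.00 ≈ 2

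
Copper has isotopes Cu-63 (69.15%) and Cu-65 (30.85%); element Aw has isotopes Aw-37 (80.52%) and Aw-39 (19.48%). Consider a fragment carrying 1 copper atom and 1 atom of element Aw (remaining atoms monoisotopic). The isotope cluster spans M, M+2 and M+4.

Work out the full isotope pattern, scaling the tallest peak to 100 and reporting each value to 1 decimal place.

100.0 : 68.8 : 10.8

Copper pattern (n=1): 0.6915 : 0.3085
Element Aw pattern (n=1): 0.8052 : 0.1948
Convolve the two distributions (both contribute in 2-u steps):
  M: 0.6915×0.8052 = 0.556796
  M+2: 0.6915×0.1948 + 0.3085×0.8052 = 0.383108
  M+4: 0.3085×0.1948 = 0.060096
Scale to base peak (0.556796) = 100: 100.0 : 68.8 : 10.8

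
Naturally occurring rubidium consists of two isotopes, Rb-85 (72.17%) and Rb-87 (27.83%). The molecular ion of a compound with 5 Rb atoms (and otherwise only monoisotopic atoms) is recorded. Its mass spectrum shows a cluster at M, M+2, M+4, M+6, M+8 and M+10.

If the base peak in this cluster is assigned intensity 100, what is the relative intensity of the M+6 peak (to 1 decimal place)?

29.7

(0.7217 + 0.2783)^5 gives M 0.1958, M+2 0.3775, M+4 0.2911, M+6 0.1123, M+8 0.0216, M+10 0.0017; the largest is M+2.
P(M+2) = C(5,1) × 0.7217^4 × 0.2783^1 = 5 × 0.27128565 × 0.2783 = 0.377494 (base)
P(M+6) = C(5,3) × 0.7217^2 × 0.2783^3 = 10 × 0.52085089 × 0.02155458 = 0.112267
Relative intensity = 0.112267 / 0.377494 × 100 = 29.7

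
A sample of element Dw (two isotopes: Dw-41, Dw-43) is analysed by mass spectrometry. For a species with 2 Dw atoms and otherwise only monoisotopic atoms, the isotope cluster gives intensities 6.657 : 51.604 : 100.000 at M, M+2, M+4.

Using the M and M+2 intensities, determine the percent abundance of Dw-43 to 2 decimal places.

If p is the fraction of Dw that is Dw-41, then I(M+2)/I(M) = [C(2,1)·p^1·(1−p)] / p^2 = 2·(1−p)/p = 51.604/6.657 = 7.7518
(1−p)/p = 7.7518/2 = 3.8759  ⇒  p = 1/(1 + 3.8759) = 0.2051
Dw-41: 20.51%, Dw-43: 79.49%.

79.49%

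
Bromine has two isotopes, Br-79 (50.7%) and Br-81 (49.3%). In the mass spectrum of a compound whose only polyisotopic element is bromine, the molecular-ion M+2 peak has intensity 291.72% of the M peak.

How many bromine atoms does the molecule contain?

For n independent Br atoms, I(M+2)/I(M) = n · (abundance Br-81) / (abundance Br-79) = n · 0.493/0.507.
n = 2.9172 × 0.507/0.493 = 3.00 ≈ 3

3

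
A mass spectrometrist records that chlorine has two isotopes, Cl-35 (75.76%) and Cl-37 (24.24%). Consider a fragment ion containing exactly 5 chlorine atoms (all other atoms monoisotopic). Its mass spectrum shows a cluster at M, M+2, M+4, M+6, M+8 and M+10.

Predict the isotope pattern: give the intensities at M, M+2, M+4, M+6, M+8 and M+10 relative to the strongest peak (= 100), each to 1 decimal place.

62.5 : 100.0 : 64.0 : 20.5 : 3.3 : 0.2

Expanding (0.7576 + 0.2424)^5:
P(M) = 0.7576^5 = 0.249574
P(M+2) = 5 × 0.7576^4 × 0.2424^1 = 0.399266
P(M+4) = 10 × 0.7576^3 × 0.2424^2 = 0.255497
P(M+6) = 10 × 0.7576^2 × 0.2424^3 = 0.081748
P(M+8) = 5 × 0.7576^1 × 0.2424^4 = 0.013078
P(M+10) = 0.2424^5 = 0.000837
The M+2 peak is largest (0.399266); scaling to 100 gives 62.5 : 100.0 : 64.0 : 20.5 : 3.3 : 0.2.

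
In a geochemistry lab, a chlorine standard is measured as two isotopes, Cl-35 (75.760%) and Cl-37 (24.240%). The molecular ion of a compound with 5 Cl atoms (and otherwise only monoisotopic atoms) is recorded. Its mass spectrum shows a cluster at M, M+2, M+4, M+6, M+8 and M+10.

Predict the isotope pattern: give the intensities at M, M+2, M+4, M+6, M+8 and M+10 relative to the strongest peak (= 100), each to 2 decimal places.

The 5 Cl atoms are independent, so intensities follow the terms of (0.75760 + 0.24240)^5.
P(M) = 0.75760^5 = 0.249574
P(M+2) = 5 × 0.75760^4 × 0.24240^1 = 0.399266
P(M+4) = 10 × 0.75760^3 × 0.24240^2 = 0.255497
P(M+6) = 10 × 0.75760^2 × 0.24240^3 = 0.081748
P(M+8) = 5 × 0.75760^1 × 0.24240^4 = 0.013078
P(M+10) = 0.24240^5 = 0.000837
The M+2 peak is largest (0.399266); scaling to 100 gives 62.51 : 100.00 : 63.99 : 20.47 : 3.28 : 0.21.

62.51 : 100.00 : 63.99 : 20.47 : 3.28 : 0.21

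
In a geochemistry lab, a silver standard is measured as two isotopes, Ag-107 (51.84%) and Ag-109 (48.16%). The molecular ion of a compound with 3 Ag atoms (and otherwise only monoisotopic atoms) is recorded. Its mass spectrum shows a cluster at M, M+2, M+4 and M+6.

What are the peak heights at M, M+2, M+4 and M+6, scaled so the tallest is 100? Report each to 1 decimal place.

Expanding (0.5184 + 0.4816)^3:
P(M) = 0.5184^3 = 0.139314
P(M+2) = 3 × 0.5184^2 × 0.4816^1 = 0.388273
P(M+4) = 3 × 0.5184^1 × 0.4816^2 = 0.360711
P(M+6) = 0.4816^3 = 0.111702
The M+2 peak is largest (0.388273); scaling to 100 gives 35.9 : 100.0 : 92.9 : 28.8.

35.9 : 100.0 : 92.9 : 28.8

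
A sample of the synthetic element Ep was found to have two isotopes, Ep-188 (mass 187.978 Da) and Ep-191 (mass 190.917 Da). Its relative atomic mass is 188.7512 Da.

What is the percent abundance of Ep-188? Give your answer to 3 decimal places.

73.692%

Let x be the fractional abundance of Ep-188; then Ep-191 has abundance 1 − x.
187.978·x + 190.917·(1 − x) = 188.7512
(187.978 − 190.917)·x = 188.7512 − 190.917
x = -2.1658 / -2.939 = 0.73692 → 73.692% Ep-188, 26.308% Ep-191.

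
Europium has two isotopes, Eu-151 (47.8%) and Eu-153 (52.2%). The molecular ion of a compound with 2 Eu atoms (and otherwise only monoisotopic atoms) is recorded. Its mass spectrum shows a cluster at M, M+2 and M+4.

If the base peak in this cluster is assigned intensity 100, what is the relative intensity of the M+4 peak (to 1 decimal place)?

Term probabilities: M 0.2285, M+2 0.4990, M+4 0.2725. Base peak = M+2.
P(M+2) = C(2,1) × 0.478^1 × 0.522^1 = 2 × 0.4780 × 0.5220 = 0.499032 (base)
P(M+4) = C(2,2) × 0.478^0 × 0.522^2 = 1 × 1.0000 × 0.272484 = 0.272484
Relative intensity = 0.272484 / 0.499032 × 100 = 54.6

54.6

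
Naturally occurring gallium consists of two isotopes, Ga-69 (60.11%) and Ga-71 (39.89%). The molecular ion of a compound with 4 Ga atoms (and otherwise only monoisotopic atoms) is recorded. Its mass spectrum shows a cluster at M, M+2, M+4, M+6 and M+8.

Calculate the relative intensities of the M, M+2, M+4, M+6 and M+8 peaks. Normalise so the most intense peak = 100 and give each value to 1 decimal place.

37.7 : 100.0 : 99.5 : 44.0 : 7.3

The 4 Ga atoms are independent, so intensities follow the terms of (0.6011 + 0.3989)^4.
P(M) = 0.6011^4 = 0.130553
P(M+2) = 4 × 0.6011^3 × 0.3989^1 = 0.346549
P(M+4) = 6 × 0.6011^2 × 0.3989^2 = 0.344963
P(M+6) = 4 × 0.6011^1 × 0.3989^3 = 0.152616
P(M+8) = 0.3989^4 = 0.025320
The M+2 peak is largest (0.346549); scaling to 100 gives 37.7 : 100.0 : 99.5 : 44.0 : 7.3.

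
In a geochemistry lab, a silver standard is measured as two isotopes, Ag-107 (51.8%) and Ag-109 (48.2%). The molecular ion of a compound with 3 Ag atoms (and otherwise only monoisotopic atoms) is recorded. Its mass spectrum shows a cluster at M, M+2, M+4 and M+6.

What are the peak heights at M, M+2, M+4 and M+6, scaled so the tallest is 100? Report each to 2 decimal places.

35.82 : 100.00 : 93.05 : 28.86

Each Ag atom is independently Ag-107 (p = 0.518) or Ag-109 (q = 0.482); the cluster is the binomial expansion (p + q)^3.
P(M) = 0.518^3 = 0.138992
P(M+2) = 3 × 0.518^2 × 0.482^1 = 0.387997
P(M+4) = 3 × 0.518^1 × 0.482^2 = 0.361031
P(M+6) = 0.482^3 = 0.111980
The M+2 peak is largest (0.387997); scaling to 100 gives 35.82 : 100.00 : 93.05 : 28.86.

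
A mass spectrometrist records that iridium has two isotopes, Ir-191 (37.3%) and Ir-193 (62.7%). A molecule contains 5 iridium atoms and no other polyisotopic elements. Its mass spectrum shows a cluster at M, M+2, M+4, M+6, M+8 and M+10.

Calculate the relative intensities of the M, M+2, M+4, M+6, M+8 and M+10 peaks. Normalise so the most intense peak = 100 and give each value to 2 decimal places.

Expanding (0.373 + 0.627)^5:
P(M) = 0.373^5 = 0.007220
P(M+2) = 5 × 0.373^4 × 0.627^1 = 0.060684
P(M+4) = 10 × 0.373^3 × 0.627^2 = 0.204015
P(M+6) = 10 × 0.373^2 × 0.627^3 = 0.342942
P(M+8) = 5 × 0.373^1 × 0.627^4 = 0.288237
P(M+10) = 0.627^5 = 0.096903
The M+6 peak is largest (0.342942); scaling to 100 gives 2.11 : 17.70 : 59.49 : 100.00 : 84.05 : 28.26.

2.11 : 17.70 : 59.49 : 100.00 : 84.05 : 28.26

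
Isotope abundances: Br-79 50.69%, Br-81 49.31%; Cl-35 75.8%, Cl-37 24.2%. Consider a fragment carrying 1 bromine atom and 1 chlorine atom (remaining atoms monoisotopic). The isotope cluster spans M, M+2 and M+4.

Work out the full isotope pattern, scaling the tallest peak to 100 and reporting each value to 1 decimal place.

Bromine pattern (n=1): 0.5069 : 0.4931
Chlorine pattern (n=1): 0.7580 : 0.2420
Convolve the two distributions (both contribute in 2-u steps):
  M: 0.5069×0.7580 = 0.384230
  M+2: 0.5069×0.2420 + 0.4931×0.7580 = 0.496440
  M+4: 0.4931×0.2420 = 0.119330
Scale to base peak (0.496440) = 100: 77.4 : 100.0 : 24.0

77.4 : 100.0 : 24.0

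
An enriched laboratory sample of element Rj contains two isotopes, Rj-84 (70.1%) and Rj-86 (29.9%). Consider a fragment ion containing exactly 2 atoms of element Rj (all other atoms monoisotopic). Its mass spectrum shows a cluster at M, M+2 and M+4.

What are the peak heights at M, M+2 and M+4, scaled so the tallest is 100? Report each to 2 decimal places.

The 2 Rj atoms are independent, so intensities follow the terms of (0.701 + 0.299)^2.
P(M) = 0.701^2 = 0.491401
P(M+2) = 2 × 0.701^1 × 0.299^1 = 0.419198
P(M+4) = 0.299^2 = 0.089401
The M peak is largest (0.491401); scaling to 100 gives 100.00 : 85.31 : 18.19.

100.00 : 85.31 : 18.19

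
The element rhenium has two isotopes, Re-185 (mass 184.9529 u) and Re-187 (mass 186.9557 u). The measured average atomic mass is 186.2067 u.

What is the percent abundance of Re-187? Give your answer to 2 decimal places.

62.60%

Let x be the fractional abundance of Re-185; then Re-187 has abundance 1 − x.
184.9529·x + 186.9557·(1 − x) = 186.2067
(184.9529 − 186.9557)·x = 186.2067 − 186.9557
x = -0.7490 / -2.0028 = 0.37398 → 37.40% Re-185, 62.60% Re-187.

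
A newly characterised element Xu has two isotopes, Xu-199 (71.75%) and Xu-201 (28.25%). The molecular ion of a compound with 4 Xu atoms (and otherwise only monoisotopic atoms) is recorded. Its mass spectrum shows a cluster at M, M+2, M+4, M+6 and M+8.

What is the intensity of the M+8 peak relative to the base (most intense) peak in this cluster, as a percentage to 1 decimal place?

Binomial terms of (0.7175 + 0.2825)^4: M 0.2650, M+2 0.4174, M+4 0.2465, M+6 0.0647, M+8 0.0064 → M+2 is the base peak.
P(M+2) = C(4,1) × 0.7175^3 × 0.2825^1 = 4 × 0.36937348 × 0.2825 = 0.417392 (base)
P(M+8) = C(4,4) × 0.7175^0 × 0.2825^4 = 1 × 1.0000 × 0.00636904 = 0.006369
Relative intensity = 0.006369 / 0.417392 × 100 = 1.5

1.5%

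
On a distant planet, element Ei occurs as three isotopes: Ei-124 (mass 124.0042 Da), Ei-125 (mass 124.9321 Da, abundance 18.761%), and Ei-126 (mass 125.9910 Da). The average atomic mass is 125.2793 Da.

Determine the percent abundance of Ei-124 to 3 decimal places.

Let x and y be the fractions of Ei-124 and Ei-126. Then x + y = 1 − 0.18761 = 0.81239 and 124.0042x + 125.9910y = 125.2793 − 0.18761×124.9321 = 101.840788719.
Substituting: 124.0042x + 125.9910(0.81239 − x) = 101.840788719
(124.0042 − 125.9910)x = -0.513039771  ⇒  x = 0.25822, y = 0.55417
Ei-124: 25.822%, Ei-126: 55.417%.

25.822%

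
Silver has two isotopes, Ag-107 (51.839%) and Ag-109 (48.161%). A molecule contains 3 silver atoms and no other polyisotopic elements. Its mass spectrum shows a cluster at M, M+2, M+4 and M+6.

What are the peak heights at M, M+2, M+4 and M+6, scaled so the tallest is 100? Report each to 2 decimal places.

35.88 : 100.00 : 92.90 : 28.77

The 3 Ag atoms are independent, so intensities follow the terms of (0.51839 + 0.48161)^3.
P(M) = 0.51839^3 = 0.139306
P(M+2) = 3 × 0.51839^2 × 0.48161^1 = 0.388267
P(M+4) = 3 × 0.51839^1 × 0.48161^2 = 0.360719
P(M+6) = 0.48161^3 = 0.111709
The M+2 peak is largest (0.388267); scaling to 100 gives 35.88 : 100.00 : 92.90 : 28.77.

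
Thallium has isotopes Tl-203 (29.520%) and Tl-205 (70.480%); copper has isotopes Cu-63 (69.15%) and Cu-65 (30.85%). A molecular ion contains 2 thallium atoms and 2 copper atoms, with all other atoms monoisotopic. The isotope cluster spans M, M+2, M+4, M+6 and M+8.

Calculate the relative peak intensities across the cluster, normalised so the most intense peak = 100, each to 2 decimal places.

9.84 : 55.78 : 100.00 : 59.42 : 11.17

Thallium pattern (n=2): 0.08714304 : 0.41611392 : 0.49674304
Copper pattern (n=2): 0.47817225 : 0.4266555 : 0.09517225
Convolve the two distributions (both contribute in 2-u steps):
  M: 0.08714304×0.47817225 = 0.041669
  M+2: 0.08714304×0.4266555 + 0.41611392×0.47817225 = 0.236154
  M+4: 0.08714304×0.09517225 + 0.41611392×0.4266555 + 0.49674304×0.47817225 = 0.423360
  M+6: 0.41611392×0.09517225 + 0.49674304×0.4266555 = 0.251541
  M+8: 0.49674304×0.09517225 = 0.047276
Scale to base peak (0.423360) = 100: 9.84 : 55.78 : 100.00 : 59.42 : 11.17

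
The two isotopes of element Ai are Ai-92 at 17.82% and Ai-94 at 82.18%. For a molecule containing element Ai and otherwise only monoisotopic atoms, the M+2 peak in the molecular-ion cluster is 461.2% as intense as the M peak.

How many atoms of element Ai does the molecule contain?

For n independent Ai atoms, I(M+2)/I(M) = n · (abundance Ai-94) / (abundance Ai-92) = n · 0.8218/0.1782.
n = 4.612 × 0.1782/0.8218 = 1.00 ≈ 1

1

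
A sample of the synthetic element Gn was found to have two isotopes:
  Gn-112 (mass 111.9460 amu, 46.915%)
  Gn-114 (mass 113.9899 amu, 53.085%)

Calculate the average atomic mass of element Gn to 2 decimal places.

Ar = Σ fᵢ·mᵢ = 0.46915 × 111.9460 + 0.53085 × 113.9899
= 52.51947 + 60.51154 = 113.03101 amu

113.03 amu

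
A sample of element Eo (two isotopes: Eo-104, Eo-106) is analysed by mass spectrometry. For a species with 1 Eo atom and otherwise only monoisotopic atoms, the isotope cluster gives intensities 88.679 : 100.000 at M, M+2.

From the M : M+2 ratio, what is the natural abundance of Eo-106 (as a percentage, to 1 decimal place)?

53.0%

Write p for the Eo-104 fraction. I(M+2)/I(M) = [C(1,1)·p^0·(1−p)] / p^1 = 1·(1−p)/p = 100.000/88.679 = 1.1277
(1−p)/p = 1.1277/1 = 1.1277  ⇒  p = 1/(1 + 1.1277) = 0.4700
Eo-104: 47.0%, Eo-106: 53.0%.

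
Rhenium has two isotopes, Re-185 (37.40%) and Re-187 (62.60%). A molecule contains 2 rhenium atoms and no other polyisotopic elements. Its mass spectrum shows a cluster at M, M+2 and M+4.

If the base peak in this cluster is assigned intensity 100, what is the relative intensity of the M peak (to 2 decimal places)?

(0.3740 + 0.6260)^2 gives M 0.1399, M+2 0.4682, M+4 0.3919; the largest is M+2.
P(M+2) = C(2,1) × 0.3740^1 × 0.6260^1 = 2 × 0.3740 × 0.6260 = 0.468248 (base)
P(M) = C(2,0) × 0.3740^2 × 0.6260^0 = 1 × 0.139876 × 1.0000 = 0.139876
Relative intensity = 0.139876 / 0.468248 × 100 = 29.87

29.87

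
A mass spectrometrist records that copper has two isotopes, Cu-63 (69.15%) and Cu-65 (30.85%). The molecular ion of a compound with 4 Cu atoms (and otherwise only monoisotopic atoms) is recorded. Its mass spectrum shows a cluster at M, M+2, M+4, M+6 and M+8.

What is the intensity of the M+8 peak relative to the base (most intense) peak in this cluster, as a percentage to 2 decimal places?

(0.6915 + 0.3085)^4 gives M 0.2286, M+2 0.4080, M+4 0.2731, M+6 0.0812, M+8 0.0091; the largest is M+2.
P(M+2) = C(4,1) × 0.6915^3 × 0.3085^1 = 4 × 0.33065611 × 0.3085 = 0.408030 (base)
P(M+8) = C(4,4) × 0.6915^0 × 0.3085^4 = 1 × 1.0000 × 0.00905776 = 0.009058
Relative intensity = 0.009058 / 0.408030 × 100 = 2.22

2.22%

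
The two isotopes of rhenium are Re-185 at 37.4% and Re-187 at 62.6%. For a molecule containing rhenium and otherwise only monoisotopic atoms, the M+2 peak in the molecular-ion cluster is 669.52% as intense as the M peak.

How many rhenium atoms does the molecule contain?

4

For n independent Re atoms, I(M+2)/I(M) = n · (abundance Re-187) / (abundance Re-185) = n · 0.626/0.374.
n = 6.6952 × 0.374/0.626 = 4.00 ≈ 4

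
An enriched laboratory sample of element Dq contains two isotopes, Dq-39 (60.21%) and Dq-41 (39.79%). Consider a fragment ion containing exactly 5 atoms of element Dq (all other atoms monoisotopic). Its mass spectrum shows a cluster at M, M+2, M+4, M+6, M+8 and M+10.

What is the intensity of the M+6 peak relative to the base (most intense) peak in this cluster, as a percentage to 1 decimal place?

Binomial terms of (0.6021 + 0.3979)^5: M 0.0791, M+2 0.2615, M+4 0.3456, M+6 0.2284, M+8 0.0755, M+10 0.0100 → M+4 is the base peak.
P(M+4) = C(5,2) × 0.6021^3 × 0.3979^2 = 10 × 0.21827595 × 0.15832441 = 0.345584 (base)
P(M+6) = C(5,3) × 0.6021^2 × 0.3979^3 = 10 × 0.36252441 × 0.06299728 = 0.228381
Relative intensity = 0.228381 / 0.345584 × 100 = 66.1

66.1%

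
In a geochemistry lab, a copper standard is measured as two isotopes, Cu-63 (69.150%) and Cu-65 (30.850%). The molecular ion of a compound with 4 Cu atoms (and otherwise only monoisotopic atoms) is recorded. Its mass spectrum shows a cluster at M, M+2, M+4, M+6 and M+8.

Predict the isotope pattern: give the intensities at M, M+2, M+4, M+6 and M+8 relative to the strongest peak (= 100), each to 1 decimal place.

Expanding (0.69150 + 0.30850)^4:
P(M) = 0.69150^4 = 0.228649
P(M+2) = 4 × 0.69150^3 × 0.30850^1 = 0.408030
P(M+4) = 6 × 0.69150^2 × 0.30850^2 = 0.273052
P(M+6) = 4 × 0.69150^1 × 0.30850^3 = 0.081212
P(M+8) = 0.30850^4 = 0.009058
The M+2 peak is largest (0.408030); scaling to 100 gives 56.0 : 100.0 : 66.9 : 19.9 : 2.2.

56.0 : 100.0 : 66.9 : 19.9 : 2.2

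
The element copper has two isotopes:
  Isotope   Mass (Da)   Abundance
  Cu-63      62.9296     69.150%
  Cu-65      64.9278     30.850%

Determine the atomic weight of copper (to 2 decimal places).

Weight each isotope mass by its fractional abundance: 0.69150 × 62.9296 + 0.30850 × 64.9278
= 43.51582 + 20.03023 = 63.54605 Da

63.55 Da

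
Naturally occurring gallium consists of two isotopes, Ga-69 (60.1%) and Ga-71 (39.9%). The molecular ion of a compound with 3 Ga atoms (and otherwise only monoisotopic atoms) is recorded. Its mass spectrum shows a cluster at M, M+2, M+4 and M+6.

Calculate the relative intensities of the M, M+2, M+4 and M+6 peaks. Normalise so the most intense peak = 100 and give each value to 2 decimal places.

50.21 : 100.00 : 66.39 : 14.69

The 3 Ga atoms are independent, so intensities follow the terms of (0.601 + 0.399)^3.
P(M) = 0.601^3 = 0.217082
P(M+2) = 3 × 0.601^2 × 0.399^1 = 0.432358
P(M+4) = 3 × 0.601^1 × 0.399^2 = 0.287039
P(M+6) = 0.399^3 = 0.063521
The M+2 peak is largest (0.432358); scaling to 100 gives 50.21 : 100.00 : 66.39 : 14.69.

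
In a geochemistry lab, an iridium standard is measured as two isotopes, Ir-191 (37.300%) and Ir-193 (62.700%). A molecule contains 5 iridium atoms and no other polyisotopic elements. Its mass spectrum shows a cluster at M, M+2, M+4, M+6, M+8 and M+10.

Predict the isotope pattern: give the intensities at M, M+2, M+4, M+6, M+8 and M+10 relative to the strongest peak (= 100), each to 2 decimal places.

2.11 : 17.70 : 59.49 : 100.00 : 84.05 : 28.26

Expanding (0.37300 + 0.62700)^5:
P(M) = 0.37300^5 = 0.007220
P(M+2) = 5 × 0.37300^4 × 0.62700^1 = 0.060684
P(M+4) = 10 × 0.37300^3 × 0.62700^2 = 0.204015
P(M+6) = 10 × 0.37300^2 × 0.62700^3 = 0.342942
P(M+8) = 5 × 0.37300^1 × 0.62700^4 = 0.288237
P(M+10) = 0.62700^5 = 0.096903
The M+6 peak is largest (0.342942); scaling to 100 gives 2.11 : 17.70 : 59.49 : 100.00 : 84.05 : 28.26.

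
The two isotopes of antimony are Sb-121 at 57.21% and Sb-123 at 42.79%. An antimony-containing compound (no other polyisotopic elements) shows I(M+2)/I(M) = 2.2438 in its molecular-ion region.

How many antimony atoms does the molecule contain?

3

For n independent Sb atoms, I(M+2)/I(M) = n · (abundance Sb-123) / (abundance Sb-121) = n · 0.4279/0.5721.
n = 2.2438 × 0.5721/0.4279 = 3.00 ≈ 3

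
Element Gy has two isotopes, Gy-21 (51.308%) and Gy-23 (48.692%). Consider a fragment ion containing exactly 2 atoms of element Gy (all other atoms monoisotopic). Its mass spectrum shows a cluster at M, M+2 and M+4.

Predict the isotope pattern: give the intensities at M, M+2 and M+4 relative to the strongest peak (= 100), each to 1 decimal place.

The 2 Gy atoms are independent, so intensities follow the terms of (0.51308 + 0.48692)^2.
P(M) = 0.51308^2 = 0.263251
P(M+2) = 2 × 0.51308^1 × 0.48692^1 = 0.499658
P(M+4) = 0.48692^2 = 0.237091
The M+2 peak is largest (0.499658); scaling to 100 gives 52.7 : 100.0 : 47.5.

52.7 : 100.0 : 47.5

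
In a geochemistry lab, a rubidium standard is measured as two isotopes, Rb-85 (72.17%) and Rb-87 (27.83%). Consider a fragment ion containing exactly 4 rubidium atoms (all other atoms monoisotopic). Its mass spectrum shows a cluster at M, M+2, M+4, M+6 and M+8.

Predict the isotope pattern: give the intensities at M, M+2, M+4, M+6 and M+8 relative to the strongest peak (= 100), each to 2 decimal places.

64.83 : 100.00 : 57.84 : 14.87 : 1.43

The 4 Rb atoms are independent, so intensities follow the terms of (0.7217 + 0.2783)^4.
P(M) = 0.7217^4 = 0.271286
P(M+2) = 4 × 0.7217^3 × 0.2783^1 = 0.418450
P(M+4) = 6 × 0.7217^2 × 0.2783^2 = 0.242042
P(M+6) = 4 × 0.7217^1 × 0.2783^3 = 0.062224
P(M+8) = 0.2783^4 = 0.005999
The M+2 peak is largest (0.418450); scaling to 100 gives 64.83 : 100.00 : 57.84 : 14.87 : 1.43.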